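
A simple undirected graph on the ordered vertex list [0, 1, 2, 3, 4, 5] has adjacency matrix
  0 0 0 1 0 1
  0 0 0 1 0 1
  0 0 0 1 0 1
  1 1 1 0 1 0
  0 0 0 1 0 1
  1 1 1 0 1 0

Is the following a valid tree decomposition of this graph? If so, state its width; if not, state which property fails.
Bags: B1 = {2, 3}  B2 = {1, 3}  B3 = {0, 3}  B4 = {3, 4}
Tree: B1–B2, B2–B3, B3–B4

No — vertex 5 appears in no bag.

A tree decomposition must satisfy three properties: every vertex lies in some bag; for every edge, both endpoints lie together in some bag; and for every vertex, the bags containing it form a connected subtree. Here vertex 5 appears in no bag, so the decomposition is invalid.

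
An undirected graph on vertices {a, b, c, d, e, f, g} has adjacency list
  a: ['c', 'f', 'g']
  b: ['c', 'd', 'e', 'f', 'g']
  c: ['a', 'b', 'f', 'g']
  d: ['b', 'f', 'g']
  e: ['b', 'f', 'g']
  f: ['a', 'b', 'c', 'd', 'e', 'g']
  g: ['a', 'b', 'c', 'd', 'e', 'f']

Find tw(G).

A width-3 tree decomposition is:
Bags: B1 = {b, c, f, g}  B2 = {b, d, f, g}  B3 = {b, e, f, g}  B4 = {a, c, f, g}
Tree: B1–B2, B2–B3, B1–B4
Every bag has size at most 4, so the width is 4 − 1 = 3 and tw(G) ≤ 3. Conversely, {a, c, f, g} is a clique of size 4, and the vertices of any clique must share a bag in every tree decomposition; so some bag has ≥ 4 vertices and tw(G) ≥ 3. Combining the bounds, tw(G) = 3.

3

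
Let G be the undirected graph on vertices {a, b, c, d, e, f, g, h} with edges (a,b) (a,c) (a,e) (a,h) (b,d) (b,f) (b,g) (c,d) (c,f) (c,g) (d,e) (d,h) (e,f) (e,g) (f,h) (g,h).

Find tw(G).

4

A width-4 tree decomposition is:
Bags: B1 = {a, d, e, f, g}  B2 = {a, b, d, f, g}  B3 = {a, d, f, g, h}  B4 = {a, c, d, f, g}
Tree: B1–B2, B2–B3, B3–B4
Every bag has size at most 5, so the width is 5 − 1 = 4 and tw(G) ≤ 4. For the lower bound: the 5 vertex sets {e,g}, {a,b}, {d,h}, {f}, {c} are disjoint, each induces a connected subgraph, and every pair is joined by at least one edge of G. Contracting each set to a single vertex therefore yields K_{5} as a minor, and since treewidth is minor-monotone, tw(G) ≥ tw(K_{5}) = 4. Therefore the treewidth is 4.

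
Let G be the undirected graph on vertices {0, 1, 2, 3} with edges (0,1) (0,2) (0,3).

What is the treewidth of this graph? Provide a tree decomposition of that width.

Every bag has size at most 2, so the width is 2 − 1 = 1 and tw(G) ≤ 1. G has an edge, so its treewidth is at least 1. The upper and lower bounds meet at 1, so that is the treewidth.

Treewidth 1.
Bags: B1 = {0, 3}  B2 = {0, 1}  B3 = {0, 2}
Tree: B1–B2, B2–B3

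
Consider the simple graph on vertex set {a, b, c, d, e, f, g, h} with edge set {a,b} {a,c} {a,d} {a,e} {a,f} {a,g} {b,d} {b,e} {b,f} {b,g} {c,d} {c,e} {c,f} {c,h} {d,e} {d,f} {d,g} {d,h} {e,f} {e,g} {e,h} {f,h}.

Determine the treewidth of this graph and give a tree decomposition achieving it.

Treewidth 4.
One optimal decomposition is:
Bags: B1 = {a, b, d, e, f}  B2 = {a, c, d, e, f}  B3 = {a, b, d, e, g}  B4 = {c, d, e, f, h}
Tree: B1–B2, B1–B3, B2–B4

Each bag holds 5 vertices, so the decomposition has width 4, which upper-bounds the treewidth. For the lower bound, the 5 vertices {a, b, d, e, g} are pairwise adjacent, and any tree decomposition puts a clique entirely inside one bag — forcing width ≥ 4. Combining the bounds, tw(G) = 4.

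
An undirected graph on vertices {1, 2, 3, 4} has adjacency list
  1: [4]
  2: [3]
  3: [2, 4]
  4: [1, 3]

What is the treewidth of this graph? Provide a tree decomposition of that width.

Treewidth 1.
Bags: B1 = {1, 4}  B2 = {3, 4}  B3 = {2, 3}
Tree: B1–B2, B2–B3

Every bag has size at most 2, so the width is 2 − 1 = 1 and tw(G) ≤ 1. G has an edge, so its treewidth is at least 1. The upper and lower bounds meet at 1, so that is the treewidth.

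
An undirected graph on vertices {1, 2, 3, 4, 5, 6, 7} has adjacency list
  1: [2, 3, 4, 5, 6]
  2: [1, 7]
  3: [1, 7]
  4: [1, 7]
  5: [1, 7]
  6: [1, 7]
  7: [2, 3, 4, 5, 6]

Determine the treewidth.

A width-2 tree decomposition is:
Bags: B1 = {1, 2, 7}  B2 = {1, 5, 7}  B3 = {1, 6, 7}  B4 = {1, 3, 7}  B5 = {1, 4, 7}
Tree: B1–B2, B2–B3, B3–B4, B4–B5
Every bag has size at most 3, so the width is 3 − 1 = 2 and tw(G) ≤ 2. The edges 7–2–1–5–7 form a cycle, so G is not a tree and its treewidth is at least 2. Hence tw(G) = 2 exactly.

2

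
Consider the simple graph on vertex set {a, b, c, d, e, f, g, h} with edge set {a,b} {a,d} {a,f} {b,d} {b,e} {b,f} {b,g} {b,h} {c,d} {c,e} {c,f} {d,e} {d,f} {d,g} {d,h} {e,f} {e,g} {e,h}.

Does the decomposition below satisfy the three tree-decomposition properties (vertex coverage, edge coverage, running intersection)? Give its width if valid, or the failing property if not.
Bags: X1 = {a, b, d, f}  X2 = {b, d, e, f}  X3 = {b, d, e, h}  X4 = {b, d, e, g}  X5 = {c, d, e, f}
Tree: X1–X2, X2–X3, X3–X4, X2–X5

Yes; width 3.

Checking the three conditions: (i) the bags cover all of {a, b, c, d, e, f, g, h}; (ii) for each edge, some bag contains both endpoints; (iii) the bags containing any fixed vertex form a subtree. All hold, so the decomposition is valid with width 4 − 1 = 3.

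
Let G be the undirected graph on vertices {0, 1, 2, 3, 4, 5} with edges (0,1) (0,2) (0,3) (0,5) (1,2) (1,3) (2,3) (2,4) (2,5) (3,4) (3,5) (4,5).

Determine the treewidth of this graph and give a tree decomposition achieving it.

Every bag has size at most 4, so the width is 4 − 1 = 3 and tw(G) ≤ 3. For the lower bound, the 4 vertices {0, 1, 2, 3} are pairwise adjacent, and any tree decomposition puts a clique entirely inside one bag — forcing width ≥ 3. The upper and lower bounds meet at 3, so that is the treewidth.

Treewidth 3.
One such decomposition:
Bags: B1 = {0, 2, 3, 5}  B2 = {0, 1, 2, 3}  B3 = {2, 3, 4, 5}
Tree: B1–B2, B1–B3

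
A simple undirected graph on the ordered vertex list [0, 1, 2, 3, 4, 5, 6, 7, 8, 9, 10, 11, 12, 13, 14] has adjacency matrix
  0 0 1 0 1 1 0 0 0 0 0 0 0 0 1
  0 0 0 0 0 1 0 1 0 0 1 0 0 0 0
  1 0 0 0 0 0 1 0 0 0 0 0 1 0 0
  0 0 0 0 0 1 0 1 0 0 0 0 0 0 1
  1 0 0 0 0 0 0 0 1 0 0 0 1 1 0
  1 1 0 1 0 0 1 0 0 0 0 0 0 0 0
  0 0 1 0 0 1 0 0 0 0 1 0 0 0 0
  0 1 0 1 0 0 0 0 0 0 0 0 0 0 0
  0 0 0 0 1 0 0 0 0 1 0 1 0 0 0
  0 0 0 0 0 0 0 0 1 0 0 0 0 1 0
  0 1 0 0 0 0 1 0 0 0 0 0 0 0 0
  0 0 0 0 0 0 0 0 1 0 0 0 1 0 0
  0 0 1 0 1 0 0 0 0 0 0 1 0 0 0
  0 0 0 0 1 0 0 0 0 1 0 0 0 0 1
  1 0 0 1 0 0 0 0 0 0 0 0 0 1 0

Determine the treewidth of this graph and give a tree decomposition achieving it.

Treewidth 3.
Bags: B1 = {8, 9, 11, 12}  B2 = {4, 8, 9, 12}  B3 = {4, 9, 12, 13}  B4 = {2, 4, 12, 13}  B5 = {0, 2, 4, 13}  B6 = {0, 2, 13, 14}  B7 = {0, 2, 6, 14}  B8 = {0, 5, 6, 14}  B9 = {3, 5, 6, 14}  B10 = {3, 5, 6, 10}  B11 = {1, 3, 5, 10}  B12 = {1, 3, 7, 10}
Tree: B1–B2, B2–B3, B3–B4, B4–B5, B5–B6, B6–B7, B7–B8, B8–B9, B9–B10, B10–B11, B11–B12

Each bag holds 4 vertices, so the decomposition has width 3, which upper-bounds the treewidth. For the lower bound: the 4 vertex sets {8,9,11}, {12}, {4}, {0,2,13,14} are disjoint, each induces a connected subgraph, and every pair is joined by at least one edge of G. Contracting each set to a single vertex therefore yields K_{4} as a minor, and since treewidth is minor-monotone, tw(G) ≥ tw(K_{4}) = 3. Combining the bounds, tw(G) = 3.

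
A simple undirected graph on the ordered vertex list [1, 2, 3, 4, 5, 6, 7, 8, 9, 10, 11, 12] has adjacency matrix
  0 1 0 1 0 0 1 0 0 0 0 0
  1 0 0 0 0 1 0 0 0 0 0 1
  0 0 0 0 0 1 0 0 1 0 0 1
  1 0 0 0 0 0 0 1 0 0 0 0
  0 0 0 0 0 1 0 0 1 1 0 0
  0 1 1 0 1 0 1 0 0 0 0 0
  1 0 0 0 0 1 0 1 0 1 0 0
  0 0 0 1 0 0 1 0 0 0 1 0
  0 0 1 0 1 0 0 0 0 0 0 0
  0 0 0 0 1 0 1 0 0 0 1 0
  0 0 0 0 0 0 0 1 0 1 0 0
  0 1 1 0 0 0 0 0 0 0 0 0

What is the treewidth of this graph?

3

A width-3 tree decomposition is:
Bags: B1 = {2, 3, 9, 12}  B2 = {2, 3, 6, 9}  B3 = {2, 5, 6, 9}  B4 = {1, 2, 5, 6}  B5 = {1, 5, 6, 7}  B6 = {1, 5, 7, 10}  B7 = {1, 4, 7, 10}  B8 = {4, 7, 8, 10}  B9 = {4, 8, 10, 11}
Tree: B1–B2, B2–B3, B3–B4, B4–B5, B5–B6, B6–B7, B7–B8, B8–B9
Every bag has size at most 4, so the width is 4 − 1 = 3 and tw(G) ≤ 3. For the lower bound: the 4 vertex sets {3,9,12}, {2}, {6}, {1,5,7,10} are disjoint, each induces a connected subgraph, and every pair is joined by at least one edge of G. Contracting each set to a single vertex therefore yields K_{4} as a minor, and since treewidth is minor-monotone, tw(G) ≥ tw(K_{4}) = 3. The upper and lower bounds meet at 3, so that is the treewidth.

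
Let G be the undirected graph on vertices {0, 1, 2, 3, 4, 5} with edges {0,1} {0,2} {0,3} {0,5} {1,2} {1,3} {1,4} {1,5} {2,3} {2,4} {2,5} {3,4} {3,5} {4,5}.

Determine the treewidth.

A width-4 tree decomposition is:
Bags: B1 = {0, 1, 2, 3, 5}  B2 = {1, 2, 3, 4, 5}
Tree: B1–B2
Every bag has size at most 5, so the width is 5 − 1 = 4 and tw(G) ≤ 4. Conversely, {0, 1, 2, 3, 5} is a clique of size 5, and the vertices of any clique must share a bag in every tree decomposition; so some bag has ≥ 5 vertices and tw(G) ≥ 4. Hence tw(G) = 4 exactly.

4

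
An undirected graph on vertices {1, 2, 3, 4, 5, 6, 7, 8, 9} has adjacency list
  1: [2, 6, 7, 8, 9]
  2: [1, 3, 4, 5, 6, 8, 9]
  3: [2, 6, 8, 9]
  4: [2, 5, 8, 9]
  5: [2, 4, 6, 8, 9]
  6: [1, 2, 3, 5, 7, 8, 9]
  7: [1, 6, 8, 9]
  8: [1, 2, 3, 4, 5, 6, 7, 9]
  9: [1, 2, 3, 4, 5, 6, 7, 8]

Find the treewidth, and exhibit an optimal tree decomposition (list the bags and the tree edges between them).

The largest bag has 5 vertices, giving width 4; this decomposition certifies tw(G) ≤ 4. For the lower bound, the 5 vertices {2, 4, 5, 8, 9} are pairwise adjacent, and any tree decomposition puts a clique entirely inside one bag — forcing width ≥ 4. Hence tw(G) = 4 exactly.

Treewidth 4.
One optimal decomposition is:
Bags: B1 = {2, 5, 6, 8, 9}  B2 = {1, 2, 6, 8, 9}  B3 = {1, 6, 7, 8, 9}  B4 = {2, 4, 5, 8, 9}  B5 = {2, 3, 6, 8, 9}
Tree: B1–B2, B2–B3, B1–B4, B2–B5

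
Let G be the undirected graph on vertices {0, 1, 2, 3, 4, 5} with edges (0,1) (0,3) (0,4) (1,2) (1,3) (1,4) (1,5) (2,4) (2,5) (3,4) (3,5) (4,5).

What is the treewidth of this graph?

A width-3 tree decomposition is:
Bags: B1 = {0, 1, 3, 4}  B2 = {1, 3, 4, 5}  B3 = {1, 2, 4, 5}
Tree: B1–B2, B2–B3
The largest bag has 4 vertices, giving width 3; this decomposition certifies tw(G) ≤ 3. For the lower bound, the 4 vertices {1, 2, 4, 5} are pairwise adjacent, and any tree decomposition puts a clique entirely inside one bag — forcing width ≥ 3. The upper and lower bounds meet at 3, so that is the treewidth.

3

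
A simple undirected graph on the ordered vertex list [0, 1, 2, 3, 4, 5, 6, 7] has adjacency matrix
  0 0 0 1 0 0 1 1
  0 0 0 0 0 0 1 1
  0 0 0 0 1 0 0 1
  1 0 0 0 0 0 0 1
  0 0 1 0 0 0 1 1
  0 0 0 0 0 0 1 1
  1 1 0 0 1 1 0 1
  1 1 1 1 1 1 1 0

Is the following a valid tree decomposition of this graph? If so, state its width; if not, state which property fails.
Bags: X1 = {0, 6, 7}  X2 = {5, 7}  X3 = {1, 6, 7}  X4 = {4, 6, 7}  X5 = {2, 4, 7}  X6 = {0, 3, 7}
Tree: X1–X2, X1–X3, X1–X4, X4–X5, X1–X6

A tree decomposition must satisfy three properties: every vertex lies in some bag; for every edge, both endpoints lie together in some bag; and for every vertex, the bags containing it form a connected subtree. Here edge (6,5) lies in no bag, so the decomposition is invalid.

No — edge (6,5) lies in no bag.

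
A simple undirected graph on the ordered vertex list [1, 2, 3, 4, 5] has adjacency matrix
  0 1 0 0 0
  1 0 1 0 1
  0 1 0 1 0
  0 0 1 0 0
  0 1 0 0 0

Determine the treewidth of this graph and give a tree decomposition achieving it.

Every bag has size at most 2, so the width is 2 − 1 = 1 and tw(G) ≤ 1. Any graph with an edge has treewidth ≥ 1, and G has the edge 2–5. Therefore the treewidth is 1.

Treewidth 1.
Bags: B1 = {2, 5}  B2 = {1, 2}  B3 = {2, 3}  B4 = {3, 4}
Tree: B1–B2, B2–B3, B3–B4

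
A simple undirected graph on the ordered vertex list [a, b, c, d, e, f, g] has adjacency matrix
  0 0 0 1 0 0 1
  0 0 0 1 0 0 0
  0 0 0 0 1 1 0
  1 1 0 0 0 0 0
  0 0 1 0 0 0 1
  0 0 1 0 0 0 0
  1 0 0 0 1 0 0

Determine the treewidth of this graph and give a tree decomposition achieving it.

Treewidth 1.
Bags: B1 = {b, d}  B2 = {a, d}  B3 = {a, g}  B4 = {e, g}  B5 = {c, e}  B6 = {c, f}
Tree: B1–B2, B2–B3, B3–B4, B4–B5, B5–B6

The largest bag has 2 vertices, giving width 1; this decomposition certifies tw(G) ≤ 1. G has an edge, so its treewidth is at least 1. Therefore the treewidth is 1.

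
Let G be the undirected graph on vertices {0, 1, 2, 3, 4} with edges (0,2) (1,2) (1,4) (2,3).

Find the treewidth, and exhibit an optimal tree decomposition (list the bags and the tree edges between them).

Treewidth 1.
One optimal decomposition is:
Bags: B1 = {1, 4}  B2 = {1, 2}  B3 = {0, 2}  B4 = {2, 3}
Tree: B1–B2, B2–B3, B2–B4

The largest bag has 2 vertices, giving width 1; this decomposition certifies tw(G) ≤ 1. G has an edge, so its treewidth is at least 1. Combining the bounds, tw(G) = 1.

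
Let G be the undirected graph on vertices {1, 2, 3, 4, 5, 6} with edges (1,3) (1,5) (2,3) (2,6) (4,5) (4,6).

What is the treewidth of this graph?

2

A width-2 tree decomposition is:
Bags: B1 = {2, 4, 6}  B2 = {2, 3, 4}  B3 = {1, 3, 4}  B4 = {1, 4, 5}
Tree: B1–B2, B2–B3, B3–B4
Each bag holds 3 vertices, so the decomposition has width 2, which upper-bounds the treewidth. For the lower bound, G contains the cycle 4–6–2–3–1–5–4, so G is not a forest; only forests have treewidth ≤ 1, hence tw(G) ≥ 2. Therefore the treewidth is 2.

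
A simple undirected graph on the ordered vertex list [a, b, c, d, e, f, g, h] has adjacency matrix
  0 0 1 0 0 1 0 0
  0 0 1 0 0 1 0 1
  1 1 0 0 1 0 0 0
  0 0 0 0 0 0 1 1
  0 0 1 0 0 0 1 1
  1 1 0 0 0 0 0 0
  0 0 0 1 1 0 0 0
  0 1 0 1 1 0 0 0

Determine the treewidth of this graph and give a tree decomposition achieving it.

The largest bag has 3 vertices, giving width 2; this decomposition certifies tw(G) ≤ 2. Since g–d–h–e–g is a cycle in G, G is not acyclic. Forests are exactly the graphs of treewidth ≤ 1, so tw(G) ≥ 2. Hence tw(G) = 2 exactly.

Treewidth 2.
One optimal decomposition is:
Bags: B1 = {d, e, g}  B2 = {d, e, h}  B3 = {c, e, h}  B4 = {b, c, h}  B5 = {a, b, c}  B6 = {a, b, f}
Tree: B1–B2, B2–B3, B3–B4, B4–B5, B5–B6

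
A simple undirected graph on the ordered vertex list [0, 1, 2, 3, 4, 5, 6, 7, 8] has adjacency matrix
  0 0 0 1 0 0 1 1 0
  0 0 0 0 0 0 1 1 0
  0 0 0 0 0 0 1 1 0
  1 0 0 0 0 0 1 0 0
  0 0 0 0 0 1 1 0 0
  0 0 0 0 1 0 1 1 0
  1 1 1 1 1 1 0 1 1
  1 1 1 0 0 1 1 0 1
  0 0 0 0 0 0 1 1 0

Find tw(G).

A width-2 tree decomposition is:
Bags: B1 = {5, 6, 7}  B2 = {0, 6, 7}  B3 = {2, 6, 7}  B4 = {1, 6, 7}  B5 = {4, 5, 6}  B6 = {0, 3, 6}  B7 = {6, 7, 8}
Tree: B1–B2, B1–B3, B1–B4, B1–B5, B2–B6, B4–B7
The largest bag has 3 vertices, giving width 2; this decomposition certifies tw(G) ≤ 2. Conversely, {0, 3, 6} is a clique of size 3, and the vertices of any clique must share a bag in every tree decomposition; so some bag has ≥ 3 vertices and tw(G) ≥ 2. Combining the bounds, tw(G) = 2.

2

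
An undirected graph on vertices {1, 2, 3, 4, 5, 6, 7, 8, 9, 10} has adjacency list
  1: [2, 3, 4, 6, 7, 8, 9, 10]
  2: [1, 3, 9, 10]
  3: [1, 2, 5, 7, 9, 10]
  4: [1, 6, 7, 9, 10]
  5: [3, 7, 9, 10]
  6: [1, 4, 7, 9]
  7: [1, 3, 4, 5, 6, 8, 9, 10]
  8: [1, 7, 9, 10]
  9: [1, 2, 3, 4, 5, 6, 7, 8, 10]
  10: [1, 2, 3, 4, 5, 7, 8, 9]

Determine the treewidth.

A width-4 tree decomposition is:
Bags: B1 = {1, 3, 7, 9, 10}  B2 = {1, 2, 3, 9, 10}  B3 = {1, 4, 7, 9, 10}  B4 = {3, 5, 7, 9, 10}  B5 = {1, 4, 6, 7, 9}  B6 = {1, 7, 8, 9, 10}
Tree: B1–B2, B1–B3, B1–B4, B3–B5, B1–B6
Every bag has size at most 5, so the width is 5 − 1 = 4 and tw(G) ≤ 4. On the other hand G contains the 5-clique {1, 2, 3, 9, 10}. A clique must lie in a single bag of any decomposition, so no decomposition can have width below 4. Hence tw(G) = 4 exactly.

4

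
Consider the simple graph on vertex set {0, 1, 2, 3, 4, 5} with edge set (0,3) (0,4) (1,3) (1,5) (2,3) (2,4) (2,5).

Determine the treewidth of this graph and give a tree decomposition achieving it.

Treewidth 2.
One such decomposition:
Bags: B1 = {1, 2, 5}  B2 = {1, 2, 3}  B3 = {2, 3, 4}  B4 = {0, 3, 4}
Tree: B1–B2, B2–B3, B3–B4

Each bag holds 3 vertices, so the decomposition has width 2, which upper-bounds the treewidth. Since 5–1–3–2–5 is a cycle in G, G is not acyclic. Forests are exactly the graphs of treewidth ≤ 1, so tw(G) ≥ 2. Combining the bounds, tw(G) = 2.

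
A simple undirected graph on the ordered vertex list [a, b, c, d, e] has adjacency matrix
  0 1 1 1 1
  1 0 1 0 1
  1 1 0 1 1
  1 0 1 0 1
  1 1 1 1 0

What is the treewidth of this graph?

A width-3 tree decomposition is:
Bags: B1 = {a, c, d, e}  B2 = {a, b, c, e}
Tree: B1–B2
The largest bag has 4 vertices, giving width 3; this decomposition certifies tw(G) ≤ 3. On the other hand G contains the 4-clique {a, c, d, e}. A clique must lie in a single bag of any decomposition, so no decomposition can have width below 3. Hence tw(G) = 3 exactly.

3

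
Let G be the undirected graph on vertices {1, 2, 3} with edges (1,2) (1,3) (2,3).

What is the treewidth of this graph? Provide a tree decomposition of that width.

Treewidth 2.
One optimal decomposition is:
Bags: B1 = {1, 2, 3}
Tree: (single bag)

With just one bag of size 3, the width is 3 − 1 = 2, so tw(G) ≤ 2. On the other hand G contains the 3-clique {1, 2, 3}. A clique must lie in a single bag of any decomposition, so no decomposition can have width below 2. The upper and lower bounds meet at 2, so that is the treewidth.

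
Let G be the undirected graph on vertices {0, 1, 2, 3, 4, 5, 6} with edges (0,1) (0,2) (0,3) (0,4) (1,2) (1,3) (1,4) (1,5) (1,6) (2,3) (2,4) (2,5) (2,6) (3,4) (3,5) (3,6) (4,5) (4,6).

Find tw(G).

4

A width-4 tree decomposition is:
Bags: B1 = {1, 2, 3, 4, 6}  B2 = {0, 1, 2, 3, 4}  B3 = {1, 2, 3, 4, 5}
Tree: B1–B2, B2–B3
Every bag has size at most 5, so the width is 5 − 1 = 4 and tw(G) ≤ 4. For the lower bound, the 5 vertices {0, 1, 2, 3, 4} are pairwise adjacent, and any tree decomposition puts a clique entirely inside one bag — forcing width ≥ 4. Combining the bounds, tw(G) = 4.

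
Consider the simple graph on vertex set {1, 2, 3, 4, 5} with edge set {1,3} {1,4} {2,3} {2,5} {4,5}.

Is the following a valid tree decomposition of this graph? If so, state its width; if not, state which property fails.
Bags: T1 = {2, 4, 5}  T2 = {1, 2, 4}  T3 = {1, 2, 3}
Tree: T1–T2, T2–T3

Vertex coverage: the bags together contain {1, 2, 3, 4, 5}, the full vertex set. Edge coverage: each edge of G has both endpoints in at least one bag. Running intersection: for every vertex, the bags containing it form a connected subtree. All three properties hold, so this is a valid tree decomposition of width max|bag| − 1 = 2, and hence tw(G) ≤ 2.

Yes; width 2.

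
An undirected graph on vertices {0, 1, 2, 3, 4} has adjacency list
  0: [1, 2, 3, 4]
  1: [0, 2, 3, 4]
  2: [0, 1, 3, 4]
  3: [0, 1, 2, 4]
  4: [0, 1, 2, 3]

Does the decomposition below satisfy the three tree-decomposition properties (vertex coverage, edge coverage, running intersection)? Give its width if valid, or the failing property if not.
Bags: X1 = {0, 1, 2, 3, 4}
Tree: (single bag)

Yes; width 4.

Vertex coverage: the bags together contain {0, 1, 2, 3, 4}, the full vertex set. Edge coverage: each edge of G has both endpoints in at least one bag. Running intersection: for every vertex, the bags containing it form a connected subtree. All three properties hold, so this is a valid tree decomposition of width max|bag| − 1 = 4, and hence tw(G) ≤ 4.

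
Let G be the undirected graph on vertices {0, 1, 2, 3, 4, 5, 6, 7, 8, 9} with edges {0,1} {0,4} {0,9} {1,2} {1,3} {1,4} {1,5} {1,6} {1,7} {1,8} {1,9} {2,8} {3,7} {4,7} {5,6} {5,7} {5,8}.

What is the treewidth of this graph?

2

A width-2 tree decomposition is:
Bags: B1 = {1, 3, 7}  B2 = {1, 4, 7}  B3 = {0, 1, 4}  B4 = {1, 5, 7}  B5 = {1, 5, 6}  B6 = {0, 1, 9}  B7 = {1, 5, 8}  B8 = {1, 2, 8}
Tree: B1–B2, B2–B3, B2–B4, B4–B5, B3–B6, B4–B7, B7–B8
The largest bag has 3 vertices, giving width 2; this decomposition certifies tw(G) ≤ 2. For the lower bound, the 3 vertices {0, 1, 9} are pairwise adjacent, and any tree decomposition puts a clique entirely inside one bag — forcing width ≥ 2. Combining the bounds, tw(G) = 2.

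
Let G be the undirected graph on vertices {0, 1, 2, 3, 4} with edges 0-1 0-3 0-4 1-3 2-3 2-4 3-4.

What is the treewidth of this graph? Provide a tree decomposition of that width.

Every bag has size at most 3, so the width is 3 − 1 = 2 and tw(G) ≤ 2. For the lower bound, the 3 vertices {0, 1, 3} are pairwise adjacent, and any tree decomposition puts a clique entirely inside one bag — forcing width ≥ 2. Combining the bounds, tw(G) = 2.

Treewidth 2.
One optimal decomposition is:
Bags: B1 = {0, 3, 4}  B2 = {2, 3, 4}  B3 = {0, 1, 3}
Tree: B1–B2, B1–B3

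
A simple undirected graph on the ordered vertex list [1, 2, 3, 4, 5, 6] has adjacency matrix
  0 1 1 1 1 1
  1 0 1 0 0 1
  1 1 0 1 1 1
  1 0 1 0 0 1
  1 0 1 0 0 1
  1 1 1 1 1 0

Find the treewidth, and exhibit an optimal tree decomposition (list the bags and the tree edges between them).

Every bag has size at most 4, so the width is 4 − 1 = 3 and tw(G) ≤ 3. For the lower bound, the 4 vertices {1, 2, 3, 6} are pairwise adjacent, and any tree decomposition puts a clique entirely inside one bag — forcing width ≥ 3. Combining the bounds, tw(G) = 3.

Treewidth 3.
One such decomposition:
Bags: B1 = {1, 3, 5, 6}  B2 = {1, 2, 3, 6}  B3 = {1, 3, 4, 6}
Tree: B1–B2, B1–B3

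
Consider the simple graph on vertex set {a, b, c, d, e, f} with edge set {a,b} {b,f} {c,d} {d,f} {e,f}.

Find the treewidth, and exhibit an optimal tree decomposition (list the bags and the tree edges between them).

Each bag holds 2 vertices, so the decomposition has width 1, which upper-bounds the treewidth. Any graph with an edge has treewidth ≥ 1, and G has the edge b–f. Hence tw(G) = 1 exactly.

Treewidth 1.
One such decomposition:
Bags: B1 = {b, f}  B2 = {e, f}  B3 = {d, f}  B4 = {c, d}  B5 = {a, b}
Tree: B1–B2, B2–B3, B3–B4, B1–B5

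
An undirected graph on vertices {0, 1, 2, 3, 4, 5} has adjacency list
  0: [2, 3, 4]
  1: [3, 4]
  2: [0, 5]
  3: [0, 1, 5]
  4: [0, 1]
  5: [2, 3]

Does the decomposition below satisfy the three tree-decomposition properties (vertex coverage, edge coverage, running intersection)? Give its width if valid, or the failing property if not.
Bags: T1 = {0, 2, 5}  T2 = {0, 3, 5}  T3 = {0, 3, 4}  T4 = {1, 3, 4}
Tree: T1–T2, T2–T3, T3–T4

Every vertex of G appears in some bag (union = {0, 1, 2, 3, 4, 5}); every edge is covered by a bag; and for each vertex v the set of bags containing v is connected in the bag tree. The decomposition is therefore valid. The largest bag has 3 vertices, so the width is 2.

Yes; width 2.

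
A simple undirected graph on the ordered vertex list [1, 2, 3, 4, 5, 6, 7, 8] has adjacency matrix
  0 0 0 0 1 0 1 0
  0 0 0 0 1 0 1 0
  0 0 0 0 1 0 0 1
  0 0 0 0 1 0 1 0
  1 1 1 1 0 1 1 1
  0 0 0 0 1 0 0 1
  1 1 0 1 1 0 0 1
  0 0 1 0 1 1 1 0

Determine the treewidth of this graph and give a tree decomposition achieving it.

Treewidth 2.
Bags: B1 = {4, 5, 7}  B2 = {5, 7, 8}  B3 = {1, 5, 7}  B4 = {3, 5, 8}  B5 = {2, 5, 7}  B6 = {5, 6, 8}
Tree: B1–B2, B1–B3, B2–B4, B2–B5, B2–B6

Each bag holds 3 vertices, so the decomposition has width 2, which upper-bounds the treewidth. Conversely, {3, 5, 8} is a clique of size 3, and the vertices of any clique must share a bag in every tree decomposition; so some bag has ≥ 3 vertices and tw(G) ≥ 2. Combining the bounds, tw(G) = 2.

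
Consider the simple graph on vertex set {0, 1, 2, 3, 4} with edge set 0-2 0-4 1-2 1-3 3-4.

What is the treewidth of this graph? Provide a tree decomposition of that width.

Treewidth 2.
One optimal decomposition is:
Bags: B1 = {1, 2, 3}  B2 = {0, 2, 3}  B3 = {0, 3, 4}
Tree: B1–B2, B2–B3

The largest bag has 3 vertices, giving width 2; this decomposition certifies tw(G) ≤ 2. For the lower bound, G contains the cycle 3–1–2–0–4–3, so G is not a forest; only forests have treewidth ≤ 1, hence tw(G) ≥ 2. Therefore the treewidth is 2.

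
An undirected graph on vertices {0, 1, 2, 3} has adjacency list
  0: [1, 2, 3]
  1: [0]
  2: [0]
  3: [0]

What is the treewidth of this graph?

A width-1 tree decomposition is:
Bags: B1 = {0, 1}  B2 = {0, 3}  B3 = {0, 2}
Tree: B1–B2, B2–B3
Each bag holds 2 vertices, so the decomposition has width 1, which upper-bounds the treewidth. Since G has at least one edge (e.g. 1–0), it is not an edgeless graph, so tw(G) ≥ 1. Combining the bounds, tw(G) = 1.

1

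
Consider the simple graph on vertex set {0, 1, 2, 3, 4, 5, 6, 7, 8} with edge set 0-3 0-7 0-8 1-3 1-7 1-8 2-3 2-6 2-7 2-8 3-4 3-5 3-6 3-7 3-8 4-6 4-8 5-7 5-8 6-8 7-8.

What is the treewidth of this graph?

A width-3 tree decomposition is:
Bags: B1 = {3, 5, 7, 8}  B2 = {0, 3, 7, 8}  B3 = {2, 3, 7, 8}  B4 = {2, 3, 6, 8}  B5 = {3, 4, 6, 8}  B6 = {1, 3, 7, 8}
Tree: B1–B2, B2–B3, B3–B4, B4–B5, B3–B6
Every bag has size at most 4, so the width is 4 − 1 = 3 and tw(G) ≤ 3. For the lower bound, the 4 vertices {3, 4, 6, 8} are pairwise adjacent, and any tree decomposition puts a clique entirely inside one bag — forcing width ≥ 3. Combining the bounds, tw(G) = 3.

3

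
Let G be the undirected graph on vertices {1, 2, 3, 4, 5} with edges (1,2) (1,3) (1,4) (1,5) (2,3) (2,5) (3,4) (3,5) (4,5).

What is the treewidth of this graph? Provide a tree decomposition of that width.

Every bag has size at most 4, so the width is 4 − 1 = 3 and tw(G) ≤ 3. Conversely, {1, 2, 3, 5} is a clique of size 4, and the vertices of any clique must share a bag in every tree decomposition; so some bag has ≥ 4 vertices and tw(G) ≥ 3. The upper and lower bounds meet at 3, so that is the treewidth.

Treewidth 3.
Bags: B1 = {1, 2, 3, 5}  B2 = {1, 3, 4, 5}
Tree: B1–B2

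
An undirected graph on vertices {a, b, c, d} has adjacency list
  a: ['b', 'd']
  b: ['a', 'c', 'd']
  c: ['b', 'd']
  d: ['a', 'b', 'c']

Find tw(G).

2

A width-2 tree decomposition is:
Bags: B1 = {a, b, d}  B2 = {b, c, d}
Tree: B1–B2
The largest bag has 3 vertices, giving width 2; this decomposition certifies tw(G) ≤ 2. For the lower bound, the 3 vertices {b, c, d} are pairwise adjacent, and any tree decomposition puts a clique entirely inside one bag — forcing width ≥ 2. Hence tw(G) = 2 exactly.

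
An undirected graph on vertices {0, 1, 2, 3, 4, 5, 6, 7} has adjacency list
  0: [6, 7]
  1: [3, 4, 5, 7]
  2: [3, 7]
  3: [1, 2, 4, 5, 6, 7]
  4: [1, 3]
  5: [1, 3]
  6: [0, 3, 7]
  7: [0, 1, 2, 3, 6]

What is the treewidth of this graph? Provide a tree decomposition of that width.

Treewidth 2.
Bags: B1 = {1, 3, 5}  B2 = {1, 3, 7}  B3 = {2, 3, 7}  B4 = {3, 6, 7}  B5 = {1, 3, 4}  B6 = {0, 6, 7}
Tree: B1–B2, B2–B3, B2–B4, B2–B5, B4–B6

The largest bag has 3 vertices, giving width 2; this decomposition certifies tw(G) ≤ 2. On the other hand G contains the 3-clique {0, 6, 7}. A clique must lie in a single bag of any decomposition, so no decomposition can have width below 2. The upper and lower bounds meet at 2, so that is the treewidth.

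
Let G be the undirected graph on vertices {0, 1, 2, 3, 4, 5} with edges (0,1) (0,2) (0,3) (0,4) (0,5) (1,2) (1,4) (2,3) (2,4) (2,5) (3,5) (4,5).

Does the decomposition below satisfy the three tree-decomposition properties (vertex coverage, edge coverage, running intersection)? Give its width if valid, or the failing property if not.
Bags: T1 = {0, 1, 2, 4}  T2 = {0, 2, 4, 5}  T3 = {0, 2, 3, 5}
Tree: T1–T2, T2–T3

Every vertex of G appears in some bag (union = {0, 1, 2, 3, 4, 5}); every edge is covered by a bag; and for each vertex v the set of bags containing v is connected in the bag tree. The decomposition is therefore valid. The largest bag has 4 vertices, so the width is 3.

Yes; width 3.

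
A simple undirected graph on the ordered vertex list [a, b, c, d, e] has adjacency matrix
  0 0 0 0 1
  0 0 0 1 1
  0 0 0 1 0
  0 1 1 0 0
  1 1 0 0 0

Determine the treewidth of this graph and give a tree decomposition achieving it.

The largest bag has 2 vertices, giving width 1; this decomposition certifies tw(G) ≤ 1. G has an edge, so its treewidth is at least 1. Therefore the treewidth is 1.

Treewidth 1.
Bags: B1 = {c, d}  B2 = {b, d}  B3 = {b, e}  B4 = {a, e}
Tree: B1–B2, B2–B3, B3–B4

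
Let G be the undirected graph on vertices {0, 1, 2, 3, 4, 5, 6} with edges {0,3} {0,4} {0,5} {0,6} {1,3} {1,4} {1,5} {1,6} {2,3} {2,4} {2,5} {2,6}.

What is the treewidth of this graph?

A width-3 tree decomposition is:
Bags: B1 = {0, 1, 2, 3}  B2 = {0, 1, 2, 4}  B3 = {0, 1, 2, 6}  B4 = {0, 1, 2, 5}
Tree: B1–B2, B2–B3, B3–B4
The largest bag has 4 vertices, giving width 3; this decomposition certifies tw(G) ≤ 3. For the lower bound: the 4 vertex sets {1,3}, {0,4}, {2}, {6} are disjoint, each induces a connected subgraph, and every pair is joined by at least one edge of G. Contracting each set to a single vertex therefore yields K_{4} as a minor, and since treewidth is minor-monotone, tw(G) ≥ tw(K_{4}) = 3. Therefore the treewidth is 3.

3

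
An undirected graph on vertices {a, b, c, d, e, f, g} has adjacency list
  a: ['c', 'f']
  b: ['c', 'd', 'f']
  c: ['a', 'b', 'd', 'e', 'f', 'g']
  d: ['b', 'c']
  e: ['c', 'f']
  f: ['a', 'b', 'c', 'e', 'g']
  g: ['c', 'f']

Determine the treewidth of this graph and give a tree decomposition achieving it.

Treewidth 2.
One optimal decomposition is:
Bags: B1 = {b, c, f}  B2 = {c, f, g}  B3 = {b, c, d}  B4 = {c, e, f}  B5 = {a, c, f}
Tree: B1–B2, B1–B3, B1–B4, B1–B5

Every bag has size at most 3, so the width is 3 − 1 = 2 and tw(G) ≤ 2. On the other hand G contains the 3-clique {b, c, d}. A clique must lie in a single bag of any decomposition, so no decomposition can have width below 2. Therefore the treewidth is 2.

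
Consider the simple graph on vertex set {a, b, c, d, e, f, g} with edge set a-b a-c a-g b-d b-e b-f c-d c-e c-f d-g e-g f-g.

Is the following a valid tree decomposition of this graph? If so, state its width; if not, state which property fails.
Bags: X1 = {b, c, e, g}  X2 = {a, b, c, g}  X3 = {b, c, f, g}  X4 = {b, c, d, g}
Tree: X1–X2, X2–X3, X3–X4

Vertex coverage: the bags together contain {a, b, c, d, e, f, g}, the full vertex set. Edge coverage: each edge of G has both endpoints in at least one bag. Running intersection: for every vertex, the bags containing it form a connected subtree. All three properties hold, so this is a valid tree decomposition of width max|bag| − 1 = 3, and hence tw(G) ≤ 3.

Yes; width 3.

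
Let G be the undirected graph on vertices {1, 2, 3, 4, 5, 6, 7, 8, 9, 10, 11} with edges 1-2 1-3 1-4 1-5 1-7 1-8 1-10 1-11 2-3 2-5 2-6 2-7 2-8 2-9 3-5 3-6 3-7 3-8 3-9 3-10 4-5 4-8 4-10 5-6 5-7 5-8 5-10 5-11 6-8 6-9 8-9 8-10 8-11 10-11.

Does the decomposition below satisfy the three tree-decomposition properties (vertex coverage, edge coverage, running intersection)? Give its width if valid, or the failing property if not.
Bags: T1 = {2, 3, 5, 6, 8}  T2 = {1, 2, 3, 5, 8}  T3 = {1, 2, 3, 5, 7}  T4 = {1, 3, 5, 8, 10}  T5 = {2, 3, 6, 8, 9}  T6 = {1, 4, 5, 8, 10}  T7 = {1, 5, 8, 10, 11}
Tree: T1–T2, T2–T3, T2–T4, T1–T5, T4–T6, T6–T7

Yes; width 4.

Vertex coverage: the bags together contain {1, 2, 3, 4, 5, 6, 7, 8, 9, 10, 11}, the full vertex set. Edge coverage: each edge of G has both endpoints in at least one bag. Running intersection: for every vertex, the bags containing it form a connected subtree. All three properties hold, so this is a valid tree decomposition of width max|bag| − 1 = 4, and hence tw(G) ≤ 4.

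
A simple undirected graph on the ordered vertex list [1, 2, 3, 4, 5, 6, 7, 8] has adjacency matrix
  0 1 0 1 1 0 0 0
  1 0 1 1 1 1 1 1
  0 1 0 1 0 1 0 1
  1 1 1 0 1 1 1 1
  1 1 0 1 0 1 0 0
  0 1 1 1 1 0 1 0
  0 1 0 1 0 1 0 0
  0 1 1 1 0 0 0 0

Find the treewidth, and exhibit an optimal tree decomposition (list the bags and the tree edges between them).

Treewidth 3.
One such decomposition:
Bags: B1 = {2, 4, 5, 6}  B2 = {2, 4, 6, 7}  B3 = {2, 3, 4, 6}  B4 = {1, 2, 4, 5}  B5 = {2, 3, 4, 8}
Tree: B1–B2, B1–B3, B1–B4, B3–B5

The largest bag has 4 vertices, giving width 3; this decomposition certifies tw(G) ≤ 3. For the lower bound, the 4 vertices {2, 3, 4, 8} are pairwise adjacent, and any tree decomposition puts a clique entirely inside one bag — forcing width ≥ 3. The upper and lower bounds meet at 3, so that is the treewidth.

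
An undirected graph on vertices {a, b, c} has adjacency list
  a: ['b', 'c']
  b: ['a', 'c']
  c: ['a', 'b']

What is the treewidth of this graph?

A width-2 tree decomposition is:
Bags: B1 = {a, b, c}
Tree: (single bag)
A single bag containing all 3 vertices is trivially a valid decomposition of width 2. Conversely, {a, b, c} is a clique of size 3, and the vertices of any clique must share a bag in every tree decomposition; so some bag has ≥ 3 vertices and tw(G) ≥ 2. Combining the bounds, tw(G) = 2.

2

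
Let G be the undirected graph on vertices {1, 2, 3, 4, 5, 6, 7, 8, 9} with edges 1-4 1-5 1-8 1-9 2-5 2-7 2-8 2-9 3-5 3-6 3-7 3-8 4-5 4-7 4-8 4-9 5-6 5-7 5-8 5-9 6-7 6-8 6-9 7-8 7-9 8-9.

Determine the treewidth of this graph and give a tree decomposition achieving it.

The largest bag has 5 vertices, giving width 4; this decomposition certifies tw(G) ≤ 4. For the lower bound, the 5 vertices {1, 4, 5, 8, 9} are pairwise adjacent, and any tree decomposition puts a clique entirely inside one bag — forcing width ≥ 4. Hence tw(G) = 4 exactly.

Treewidth 4.
Bags: B1 = {4, 5, 7, 8, 9}  B2 = {2, 5, 7, 8, 9}  B3 = {5, 6, 7, 8, 9}  B4 = {3, 5, 6, 7, 8}  B5 = {1, 4, 5, 8, 9}
Tree: B1–B2, B2–B3, B3–B4, B1–B5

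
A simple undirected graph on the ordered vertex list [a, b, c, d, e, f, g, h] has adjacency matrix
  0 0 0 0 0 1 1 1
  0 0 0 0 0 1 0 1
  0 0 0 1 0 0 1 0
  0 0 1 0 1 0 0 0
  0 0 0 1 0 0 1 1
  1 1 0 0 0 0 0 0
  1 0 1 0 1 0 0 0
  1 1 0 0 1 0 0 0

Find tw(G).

A width-2 tree decomposition is:
Bags: B1 = {c, d, e}  B2 = {c, e, g}  B3 = {e, g, h}  B4 = {a, g, h}  B5 = {a, b, h}  B6 = {a, b, f}
Tree: B1–B2, B2–B3, B3–B4, B4–B5, B5–B6
Each bag holds 3 vertices, so the decomposition has width 2, which upper-bounds the treewidth. For the lower bound, G contains the cycle d–c–g–e–d, so G is not a forest; only forests have treewidth ≤ 1, hence tw(G) ≥ 2. Therefore the treewidth is 2.

2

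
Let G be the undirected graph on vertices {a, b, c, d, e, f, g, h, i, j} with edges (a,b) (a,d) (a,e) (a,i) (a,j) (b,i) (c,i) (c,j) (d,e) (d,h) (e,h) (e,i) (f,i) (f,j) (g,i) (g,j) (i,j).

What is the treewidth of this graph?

2

A width-2 tree decomposition is:
Bags: B1 = {a, e, i}  B2 = {a, b, i}  B3 = {a, d, e}  B4 = {a, i, j}  B5 = {f, i, j}  B6 = {g, i, j}  B7 = {c, i, j}  B8 = {d, e, h}
Tree: B1–B2, B1–B3, B2–B4, B4–B5, B4–B6, B5–B7, B3–B8
The largest bag has 3 vertices, giving width 2; this decomposition certifies tw(G) ≤ 2. Conversely, {d, e, h} is a clique of size 3, and the vertices of any clique must share a bag in every tree decomposition; so some bag has ≥ 3 vertices and tw(G) ≥ 2. Therefore the treewidth is 2.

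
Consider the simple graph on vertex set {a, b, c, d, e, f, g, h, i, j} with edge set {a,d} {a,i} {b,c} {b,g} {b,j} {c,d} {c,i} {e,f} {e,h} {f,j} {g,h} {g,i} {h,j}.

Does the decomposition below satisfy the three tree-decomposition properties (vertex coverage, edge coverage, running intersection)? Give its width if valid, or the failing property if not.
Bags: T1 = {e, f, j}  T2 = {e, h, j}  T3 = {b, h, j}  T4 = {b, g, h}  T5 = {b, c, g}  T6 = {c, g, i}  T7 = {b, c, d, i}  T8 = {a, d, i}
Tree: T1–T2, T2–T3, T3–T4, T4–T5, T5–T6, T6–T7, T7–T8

No — bags containing vertex b are not connected in the tree.

A tree decomposition must satisfy three properties: every vertex lies in some bag; for every edge, both endpoints lie together in some bag; and for every vertex, the bags containing it form a connected subtree. Here bags containing vertex b are not connected in the tree, so the decomposition is invalid.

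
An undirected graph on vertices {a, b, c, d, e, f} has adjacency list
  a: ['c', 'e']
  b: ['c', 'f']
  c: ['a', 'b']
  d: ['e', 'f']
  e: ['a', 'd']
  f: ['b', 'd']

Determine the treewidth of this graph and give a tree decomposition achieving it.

Treewidth 2.
One optimal decomposition is:
Bags: B1 = {d, e, f}  B2 = {b, e, f}  B3 = {b, c, e}  B4 = {a, c, e}
Tree: B1–B2, B2–B3, B3–B4

Each bag holds 3 vertices, so the decomposition has width 2, which upper-bounds the treewidth. Since e–d–f–b–c–a–e is a cycle in G, G is not acyclic. Forests are exactly the graphs of treewidth ≤ 1, so tw(G) ≥ 2. Hence tw(G) = 2 exactly.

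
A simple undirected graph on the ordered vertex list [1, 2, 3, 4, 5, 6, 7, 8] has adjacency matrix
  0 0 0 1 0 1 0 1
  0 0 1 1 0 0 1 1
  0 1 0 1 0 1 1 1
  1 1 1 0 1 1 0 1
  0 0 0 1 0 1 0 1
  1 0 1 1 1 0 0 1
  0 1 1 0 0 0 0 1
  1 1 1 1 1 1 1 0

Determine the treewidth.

3

A width-3 tree decomposition is:
Bags: B1 = {2, 3, 4, 8}  B2 = {2, 3, 7, 8}  B3 = {3, 4, 6, 8}  B4 = {1, 4, 6, 8}  B5 = {4, 5, 6, 8}
Tree: B1–B2, B1–B3, B3–B4, B4–B5
The largest bag has 4 vertices, giving width 3; this decomposition certifies tw(G) ≤ 3. For the lower bound, the 4 vertices {2, 3, 4, 8} are pairwise adjacent, and any tree decomposition puts a clique entirely inside one bag — forcing width ≥ 3. Hence tw(G) = 3 exactly.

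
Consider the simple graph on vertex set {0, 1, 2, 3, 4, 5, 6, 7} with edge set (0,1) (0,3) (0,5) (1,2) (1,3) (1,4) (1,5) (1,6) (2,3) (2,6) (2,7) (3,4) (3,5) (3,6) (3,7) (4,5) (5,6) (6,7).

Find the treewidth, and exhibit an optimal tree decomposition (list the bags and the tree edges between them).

The largest bag has 4 vertices, giving width 3; this decomposition certifies tw(G) ≤ 3. For the lower bound, the 4 vertices {1, 2, 3, 6} are pairwise adjacent, and any tree decomposition puts a clique entirely inside one bag — forcing width ≥ 3. Combining the bounds, tw(G) = 3.

Treewidth 3.
Bags: B1 = {0, 1, 3, 5}  B2 = {1, 3, 5, 6}  B3 = {1, 2, 3, 6}  B4 = {2, 3, 6, 7}  B5 = {1, 3, 4, 5}
Tree: B1–B2, B2–B3, B3–B4, B1–B5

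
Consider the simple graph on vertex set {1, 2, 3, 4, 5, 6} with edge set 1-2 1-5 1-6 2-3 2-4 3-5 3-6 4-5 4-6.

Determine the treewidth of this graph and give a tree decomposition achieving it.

Treewidth 3.
One optimal decomposition is:
Bags: B1 = {1, 2, 5, 6}  B2 = {2, 3, 5, 6}  B3 = {2, 4, 5, 6}
Tree: B1–B2, B2–B3

Each bag holds 4 vertices, so the decomposition has width 3, which upper-bounds the treewidth. For the lower bound: the 4 vertex sets {1,2}, {3,5}, {6}, {4} are disjoint, each induces a connected subgraph, and every pair is joined by at least one edge of G. Contracting each set to a single vertex therefore yields K_{4} as a minor, and since treewidth is minor-monotone, tw(G) ≥ tw(K_{4}) = 3. Combining the bounds, tw(G) = 3.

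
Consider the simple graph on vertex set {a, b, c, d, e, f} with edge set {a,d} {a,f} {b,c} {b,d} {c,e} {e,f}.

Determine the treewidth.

2

A width-2 tree decomposition is:
Bags: B1 = {a, e, f}  B2 = {a, d, e}  B3 = {b, d, e}  B4 = {b, c, e}
Tree: B1–B2, B2–B3, B3–B4
Every bag has size at most 3, so the width is 3 − 1 = 2 and tw(G) ≤ 2. Since e–f–a–d–b–c–e is a cycle in G, G is not acyclic. Forests are exactly the graphs of treewidth ≤ 1, so tw(G) ≥ 2. Therefore the treewidth is 2.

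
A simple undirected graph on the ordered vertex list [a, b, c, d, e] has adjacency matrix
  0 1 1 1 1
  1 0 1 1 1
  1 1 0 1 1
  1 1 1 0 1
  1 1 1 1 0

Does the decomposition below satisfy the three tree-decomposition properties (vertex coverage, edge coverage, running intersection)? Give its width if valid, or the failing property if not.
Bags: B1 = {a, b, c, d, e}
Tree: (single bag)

Checking the three conditions: (i) the bags cover all of {a, b, c, d, e}; (ii) for each edge, some bag contains both endpoints; (iii) the bags containing any fixed vertex form a subtree. All hold, so the decomposition is valid with width 5 − 1 = 4.

Yes; width 4.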